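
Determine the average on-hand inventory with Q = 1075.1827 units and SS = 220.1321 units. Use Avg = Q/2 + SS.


Q/2 = 537.5914
Avg = 537.5914 + 220.1321 = 757.7235

757.7235 units


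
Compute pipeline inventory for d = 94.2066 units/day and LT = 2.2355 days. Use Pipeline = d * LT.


Pipeline = 94.2066 * 2.2355 = 210.5989

210.5989 units


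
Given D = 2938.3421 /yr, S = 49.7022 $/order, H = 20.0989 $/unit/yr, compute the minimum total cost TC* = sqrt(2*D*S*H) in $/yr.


2*D*S*H = 5870569.7897
TC* = sqrt(5870569.7897) = 2422.9259

2422.9259 $/yr


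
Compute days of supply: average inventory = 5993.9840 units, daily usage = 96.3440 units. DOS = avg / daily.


DOS = 5993.9840 / 96.3440 = 62.2144

62.2144 days


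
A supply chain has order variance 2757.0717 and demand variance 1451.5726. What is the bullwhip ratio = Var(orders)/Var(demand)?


BW = 2757.0717 / 1451.5726 = 1.8994

1.8994


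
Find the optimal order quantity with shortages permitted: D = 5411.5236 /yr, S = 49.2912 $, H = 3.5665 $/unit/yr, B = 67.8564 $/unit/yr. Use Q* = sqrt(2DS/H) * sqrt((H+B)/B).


sqrt(2DS/H) = 386.7572
sqrt((H+B)/B) = 1.0259
Q* = 386.7572 * 1.0259 = 396.7909

396.7909 units


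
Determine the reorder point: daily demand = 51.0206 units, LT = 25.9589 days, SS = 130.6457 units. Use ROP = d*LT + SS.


d*LT = 51.0206 * 25.9589 = 1324.4387
ROP = 1324.4387 + 130.6457 = 1455.0844

1455.0844 units


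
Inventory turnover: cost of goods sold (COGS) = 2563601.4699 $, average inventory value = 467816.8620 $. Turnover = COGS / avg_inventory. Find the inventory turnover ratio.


Turnover = 2563601.4699 / 467816.8620 = 5.4799

5.4799


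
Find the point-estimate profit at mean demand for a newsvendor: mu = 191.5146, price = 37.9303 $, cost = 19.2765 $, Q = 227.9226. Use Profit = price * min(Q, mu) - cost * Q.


Sales at mu = min(227.9226, 191.5146) = 191.5146
Revenue = 37.9303 * 191.5146 = 7264.2062
Total cost = 19.2765 * 227.9226 = 4393.5500
Profit = 7264.2062 - 4393.5500 = 2870.6562

2870.6562 $


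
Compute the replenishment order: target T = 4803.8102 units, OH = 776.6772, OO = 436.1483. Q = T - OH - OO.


Inventory position = OH + OO = 776.6772 + 436.1483 = 1212.8255
Q = 4803.8102 - 1212.8255 = 3590.9847

3590.9847 units


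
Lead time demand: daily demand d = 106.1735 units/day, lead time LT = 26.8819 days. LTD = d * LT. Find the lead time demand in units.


LTD = 106.1735 * 26.8819 = 2854.1454

2854.1454 units


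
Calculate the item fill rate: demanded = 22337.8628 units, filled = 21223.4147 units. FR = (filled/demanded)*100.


FR = 21223.4147 / 22337.8628 * 100 = 95.0109

95.0109%


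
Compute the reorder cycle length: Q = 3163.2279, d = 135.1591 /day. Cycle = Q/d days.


Cycle = 3163.2279 / 135.1591 = 23.4037

23.4037 days


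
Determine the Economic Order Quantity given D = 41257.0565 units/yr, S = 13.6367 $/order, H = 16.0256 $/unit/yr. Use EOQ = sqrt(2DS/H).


2*D*S = 2 * 41257.0565 * 13.6367 = 1125220.2047
2*D*S/H = 70213.9205
EOQ = sqrt(70213.9205) = 264.9791

264.9791 units


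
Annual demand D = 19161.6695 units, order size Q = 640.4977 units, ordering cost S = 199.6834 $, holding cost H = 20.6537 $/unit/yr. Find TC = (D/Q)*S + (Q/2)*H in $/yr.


Ordering cost = D*S/Q = 5973.8970
Holding cost = Q*H/2 = 6614.3237
TC = 5973.8970 + 6614.3237 = 12588.2207

12588.2207 $/yr


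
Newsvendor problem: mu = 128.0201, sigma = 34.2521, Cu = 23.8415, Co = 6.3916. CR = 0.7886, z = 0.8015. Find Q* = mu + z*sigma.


CR = Cu/(Cu+Co) = 23.8415/(23.8415+6.3916) = 0.7886
z = 0.8015
Q* = 128.0201 + 0.8015 * 34.2521 = 155.4732

155.4732 units


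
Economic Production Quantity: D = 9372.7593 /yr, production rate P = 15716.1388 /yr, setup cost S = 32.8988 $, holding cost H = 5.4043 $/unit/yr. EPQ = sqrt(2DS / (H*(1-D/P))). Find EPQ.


1 - D/P = 1 - 0.5964 = 0.4036
H*(1-D/P) = 2.1813
2DS = 616705.0673
EPQ = sqrt(282724.3596) = 531.7183

531.7183 units


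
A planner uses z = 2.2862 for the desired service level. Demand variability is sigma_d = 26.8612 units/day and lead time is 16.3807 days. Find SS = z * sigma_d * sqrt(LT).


sqrt(LT) = sqrt(16.3807) = 4.0473
SS = 2.2862 * 26.8612 * 4.0473 = 248.5455

248.5455 units


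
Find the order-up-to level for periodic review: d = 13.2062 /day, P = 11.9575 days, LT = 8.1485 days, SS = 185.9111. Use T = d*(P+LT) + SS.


P + LT = 20.1060
d*(P+LT) = 13.2062 * 20.1060 = 265.5239
T = 265.5239 + 185.9111 = 451.4350

451.4350 units


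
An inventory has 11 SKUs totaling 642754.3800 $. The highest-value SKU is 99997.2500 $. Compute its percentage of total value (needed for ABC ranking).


Top item = 99997.2500
Total = 642754.3800
Percentage = 99997.2500 / 642754.3800 * 100 = 15.5576

15.5576%


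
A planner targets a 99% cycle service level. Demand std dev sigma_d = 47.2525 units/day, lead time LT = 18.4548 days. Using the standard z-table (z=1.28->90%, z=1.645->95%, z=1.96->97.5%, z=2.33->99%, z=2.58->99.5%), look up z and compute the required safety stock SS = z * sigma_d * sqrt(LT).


From the table, SL = 99% corresponds to z = 2.33
sqrt(LT) = sqrt(18.4548) = 4.2959
SS = 2.33 * 47.2525 * 4.2959 = 472.9719

472.9719 units


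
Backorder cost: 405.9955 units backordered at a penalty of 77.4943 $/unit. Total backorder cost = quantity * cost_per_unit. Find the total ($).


Total = 405.9955 * 77.4943 = 31462.3371

31462.3371 $


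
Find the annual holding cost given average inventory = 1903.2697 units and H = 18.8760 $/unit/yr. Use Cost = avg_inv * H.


Cost = 1903.2697 * 18.8760 = 35926.1189

35926.1189 $/yr


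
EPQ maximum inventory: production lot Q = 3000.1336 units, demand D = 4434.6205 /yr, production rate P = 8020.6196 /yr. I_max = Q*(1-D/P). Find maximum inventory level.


D/P = 0.5529
1 - D/P = 0.4471
I_max = 3000.1336 * 0.4471 = 1341.3523

1341.3523 units


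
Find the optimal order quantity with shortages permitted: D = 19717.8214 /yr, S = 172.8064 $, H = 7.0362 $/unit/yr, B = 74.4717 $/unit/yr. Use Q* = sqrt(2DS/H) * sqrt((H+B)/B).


sqrt(2DS/H) = 984.1364
sqrt((H+B)/B) = 1.0462
Q* = 984.1364 * 1.0462 = 1029.5786

1029.5786 units


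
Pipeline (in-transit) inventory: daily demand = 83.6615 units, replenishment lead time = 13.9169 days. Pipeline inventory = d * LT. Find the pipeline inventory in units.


Pipeline = 83.6615 * 13.9169 = 1164.3087

1164.3087 units


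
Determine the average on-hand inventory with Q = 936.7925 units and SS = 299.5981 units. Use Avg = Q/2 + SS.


Q/2 = 468.3963
Avg = 468.3963 + 299.5981 = 767.9943

767.9943 units


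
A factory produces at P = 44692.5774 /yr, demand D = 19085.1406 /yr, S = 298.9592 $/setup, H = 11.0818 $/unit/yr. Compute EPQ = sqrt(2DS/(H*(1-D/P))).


1 - D/P = 1 - 0.4270 = 0.5730
H*(1-D/P) = 6.3495
2DS = 11411356.7313
EPQ = sqrt(1797199.4027) = 1340.5967

1340.5967 units


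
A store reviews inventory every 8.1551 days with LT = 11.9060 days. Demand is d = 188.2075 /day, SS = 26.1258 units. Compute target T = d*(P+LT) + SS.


P + LT = 20.0611
d*(P+LT) = 188.2075 * 20.0611 = 3775.6495
T = 3775.6495 + 26.1258 = 3801.7753

3801.7753 units


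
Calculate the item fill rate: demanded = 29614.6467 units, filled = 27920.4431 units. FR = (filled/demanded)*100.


FR = 27920.4431 / 29614.6467 * 100 = 94.2792

94.2792%


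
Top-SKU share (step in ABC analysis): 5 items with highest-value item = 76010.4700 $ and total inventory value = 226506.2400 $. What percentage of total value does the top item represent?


Top item = 76010.4700
Total = 226506.2400
Percentage = 76010.4700 / 226506.2400 * 100 = 33.5578

33.5578%


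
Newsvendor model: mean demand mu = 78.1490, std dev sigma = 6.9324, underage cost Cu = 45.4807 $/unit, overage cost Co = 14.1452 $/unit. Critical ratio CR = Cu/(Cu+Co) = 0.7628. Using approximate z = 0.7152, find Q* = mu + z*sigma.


CR = Cu/(Cu+Co) = 45.4807/(45.4807+14.1452) = 0.7628
z = 0.7152
Q* = 78.1490 + 0.7152 * 6.9324 = 83.1071

83.1071 units


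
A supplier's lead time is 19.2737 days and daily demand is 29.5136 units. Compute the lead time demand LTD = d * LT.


LTD = 29.5136 * 19.2737 = 568.8363

568.8363 units


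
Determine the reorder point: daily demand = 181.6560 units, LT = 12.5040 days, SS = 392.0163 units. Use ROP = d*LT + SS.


d*LT = 181.6560 * 12.5040 = 2271.4266
ROP = 2271.4266 + 392.0163 = 2663.4429

2663.4429 units


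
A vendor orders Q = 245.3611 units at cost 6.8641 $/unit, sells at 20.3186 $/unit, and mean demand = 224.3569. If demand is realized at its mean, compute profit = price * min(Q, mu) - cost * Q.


Sales at mu = min(245.3611, 224.3569) = 224.3569
Revenue = 20.3186 * 224.3569 = 4558.6181
Total cost = 6.8641 * 245.3611 = 1684.1831
Profit = 4558.6181 - 1684.1831 = 2874.4350

2874.4350 $


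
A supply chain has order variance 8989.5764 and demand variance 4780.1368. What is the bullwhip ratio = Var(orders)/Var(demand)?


BW = 8989.5764 / 4780.1368 = 1.8806

1.8806


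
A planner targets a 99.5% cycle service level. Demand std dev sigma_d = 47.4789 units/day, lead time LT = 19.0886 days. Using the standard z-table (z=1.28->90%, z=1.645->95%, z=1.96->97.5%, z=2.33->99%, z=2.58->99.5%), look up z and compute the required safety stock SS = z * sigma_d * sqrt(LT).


From the table, SL = 99.5% corresponds to z = 2.58
sqrt(LT) = sqrt(19.0886) = 4.3691
SS = 2.58 * 47.4789 * 4.3691 = 535.1893

535.1893 units


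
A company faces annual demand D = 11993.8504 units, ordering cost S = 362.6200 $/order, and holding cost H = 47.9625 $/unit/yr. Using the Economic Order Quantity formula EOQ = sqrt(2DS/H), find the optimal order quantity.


2*D*S = 2 * 11993.8504 * 362.6200 = 8698420.0641
2*D*S/H = 181358.7712
EOQ = sqrt(181358.7712) = 425.8624

425.8624 units


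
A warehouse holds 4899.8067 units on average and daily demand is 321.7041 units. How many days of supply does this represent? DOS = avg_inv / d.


DOS = 4899.8067 / 321.7041 = 15.2308

15.2308 days


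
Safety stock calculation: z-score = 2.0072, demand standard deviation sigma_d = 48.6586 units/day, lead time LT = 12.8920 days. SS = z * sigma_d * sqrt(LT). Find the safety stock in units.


sqrt(LT) = sqrt(12.8920) = 3.5905
SS = 2.0072 * 48.6586 * 3.5905 = 350.6795

350.6795 units


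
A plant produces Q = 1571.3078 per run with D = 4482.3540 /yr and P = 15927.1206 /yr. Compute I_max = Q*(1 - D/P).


D/P = 0.2814
1 - D/P = 0.7186
I_max = 1571.3078 * 0.7186 = 1129.0962

1129.0962 units


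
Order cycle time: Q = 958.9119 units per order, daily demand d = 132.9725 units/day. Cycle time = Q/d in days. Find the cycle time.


Cycle = 958.9119 / 132.9725 = 7.2114

7.2114 days


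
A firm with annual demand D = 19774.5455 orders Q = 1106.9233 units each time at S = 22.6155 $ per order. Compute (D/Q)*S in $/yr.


Number of orders = D/Q = 17.8644
Cost = 17.8644 * 22.6155 = 404.0128

404.0128 $/yr


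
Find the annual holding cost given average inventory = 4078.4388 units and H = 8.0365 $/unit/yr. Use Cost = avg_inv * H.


Cost = 4078.4388 * 8.0365 = 32776.3734

32776.3734 $/yr


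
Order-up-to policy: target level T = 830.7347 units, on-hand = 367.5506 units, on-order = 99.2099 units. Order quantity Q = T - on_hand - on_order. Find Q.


Inventory position = OH + OO = 367.5506 + 99.2099 = 466.7605
Q = 830.7347 - 466.7605 = 363.9742

363.9742 units


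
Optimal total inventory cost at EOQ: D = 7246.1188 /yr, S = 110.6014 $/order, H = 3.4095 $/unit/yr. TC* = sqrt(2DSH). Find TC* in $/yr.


2*D*S*H = 5464957.1969
TC* = sqrt(5464957.1969) = 2337.7248

2337.7248 $/yr


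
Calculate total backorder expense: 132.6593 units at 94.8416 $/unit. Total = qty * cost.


Total = 132.6593 * 94.8416 = 12581.6203

12581.6203 $


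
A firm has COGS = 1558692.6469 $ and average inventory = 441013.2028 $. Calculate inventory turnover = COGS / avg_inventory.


Turnover = 1558692.6469 / 441013.2028 = 3.5343

3.5343


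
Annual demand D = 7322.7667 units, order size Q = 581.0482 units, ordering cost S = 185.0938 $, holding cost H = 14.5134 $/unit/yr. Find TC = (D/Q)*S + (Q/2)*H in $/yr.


Ordering cost = D*S/Q = 2332.6786
Holding cost = Q*H/2 = 4216.4925
TC = 2332.6786 + 4216.4925 = 6549.1711

6549.1711 $/yr


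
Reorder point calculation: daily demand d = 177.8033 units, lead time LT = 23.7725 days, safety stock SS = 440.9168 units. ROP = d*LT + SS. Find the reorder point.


d*LT = 177.8033 * 23.7725 = 4226.8289
ROP = 4226.8289 + 440.9168 = 4667.7457

4667.7457 units


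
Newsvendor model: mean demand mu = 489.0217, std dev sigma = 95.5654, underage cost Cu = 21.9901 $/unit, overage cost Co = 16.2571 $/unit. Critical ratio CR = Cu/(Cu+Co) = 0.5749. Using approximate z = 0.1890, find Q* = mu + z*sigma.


CR = Cu/(Cu+Co) = 21.9901/(21.9901+16.2571) = 0.5749
z = 0.1890
Q* = 489.0217 + 0.1890 * 95.5654 = 507.0836

507.0836 units


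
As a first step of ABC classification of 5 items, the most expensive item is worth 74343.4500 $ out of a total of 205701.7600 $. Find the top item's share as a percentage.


Top item = 74343.4500
Total = 205701.7600
Percentage = 74343.4500 / 205701.7600 * 100 = 36.1414

36.1414%


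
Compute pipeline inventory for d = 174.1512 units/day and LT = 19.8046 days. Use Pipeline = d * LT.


Pipeline = 174.1512 * 19.8046 = 3448.9949

3448.9949 units


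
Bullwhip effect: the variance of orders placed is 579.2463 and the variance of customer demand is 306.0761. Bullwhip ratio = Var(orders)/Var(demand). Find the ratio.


BW = 579.2463 / 306.0761 = 1.8925

1.8925


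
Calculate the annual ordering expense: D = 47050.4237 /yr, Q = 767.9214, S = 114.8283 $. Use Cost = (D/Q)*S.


Number of orders = D/Q = 61.2698
Cost = 61.2698 * 114.8283 = 7035.5119

7035.5119 $/yr


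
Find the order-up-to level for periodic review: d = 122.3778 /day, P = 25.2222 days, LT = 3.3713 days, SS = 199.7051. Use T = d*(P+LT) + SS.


P + LT = 28.5935
d*(P+LT) = 122.3778 * 28.5935 = 3499.2096
T = 3499.2096 + 199.7051 = 3698.9147

3698.9147 units


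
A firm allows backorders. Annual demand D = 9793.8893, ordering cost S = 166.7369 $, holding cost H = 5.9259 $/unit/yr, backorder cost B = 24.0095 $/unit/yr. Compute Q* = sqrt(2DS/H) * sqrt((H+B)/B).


sqrt(2DS/H) = 742.3886
sqrt((H+B)/B) = 1.1166
Q* = 742.3886 * 1.1166 = 828.9575

828.9575 units


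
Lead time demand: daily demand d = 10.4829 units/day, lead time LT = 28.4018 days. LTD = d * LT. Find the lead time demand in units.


LTD = 10.4829 * 28.4018 = 297.7332

297.7332 units


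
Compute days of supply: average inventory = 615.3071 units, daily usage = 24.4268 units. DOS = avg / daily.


DOS = 615.3071 / 24.4268 = 25.1898

25.1898 days


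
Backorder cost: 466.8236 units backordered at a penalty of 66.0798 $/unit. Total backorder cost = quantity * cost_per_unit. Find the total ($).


Total = 466.8236 * 66.0798 = 30847.6101

30847.6101 $


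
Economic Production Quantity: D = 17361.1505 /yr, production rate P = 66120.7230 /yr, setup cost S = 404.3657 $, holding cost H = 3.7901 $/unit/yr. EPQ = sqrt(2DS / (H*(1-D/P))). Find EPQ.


1 - D/P = 1 - 0.2626 = 0.7374
H*(1-D/P) = 2.7949
2DS = 14040507.5495
EPQ = sqrt(5023539.7497) = 2241.3254

2241.3254 units


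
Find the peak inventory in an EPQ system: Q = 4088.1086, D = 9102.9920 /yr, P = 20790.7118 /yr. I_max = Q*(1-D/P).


D/P = 0.4378
1 - D/P = 0.5622
I_max = 4088.1086 * 0.5622 = 2298.1737

2298.1737 units


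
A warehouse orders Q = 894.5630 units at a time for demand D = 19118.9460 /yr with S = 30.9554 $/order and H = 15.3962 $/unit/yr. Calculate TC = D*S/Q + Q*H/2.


Ordering cost = D*S/Q = 661.5908
Holding cost = Q*H/2 = 6886.4354
TC = 661.5908 + 6886.4354 = 7548.0262

7548.0262 $/yr


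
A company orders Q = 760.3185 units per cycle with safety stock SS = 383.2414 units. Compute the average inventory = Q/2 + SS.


Q/2 = 380.1592
Avg = 380.1592 + 383.2414 = 763.4007

763.4007 units


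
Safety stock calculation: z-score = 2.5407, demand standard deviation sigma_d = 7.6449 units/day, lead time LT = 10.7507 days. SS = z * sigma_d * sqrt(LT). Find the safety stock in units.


sqrt(LT) = sqrt(10.7507) = 3.2788
SS = 2.5407 * 7.6449 * 3.2788 = 63.6859

63.6859 units


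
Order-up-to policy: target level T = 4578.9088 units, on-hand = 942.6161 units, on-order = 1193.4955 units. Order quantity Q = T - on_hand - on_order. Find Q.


Inventory position = OH + OO = 942.6161 + 1193.4955 = 2136.1116
Q = 4578.9088 - 2136.1116 = 2442.7972

2442.7972 units


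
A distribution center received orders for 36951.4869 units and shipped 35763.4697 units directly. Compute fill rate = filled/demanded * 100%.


FR = 35763.4697 / 36951.4869 * 100 = 96.7849

96.7849%


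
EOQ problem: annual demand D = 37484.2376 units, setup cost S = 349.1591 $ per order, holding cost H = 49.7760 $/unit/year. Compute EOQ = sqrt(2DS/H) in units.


2*D*S = 2 * 37484.2376 * 349.1591 = 26175925.3292
2*D*S/H = 525874.4240
EOQ = sqrt(525874.4240) = 725.1720

725.1720 units


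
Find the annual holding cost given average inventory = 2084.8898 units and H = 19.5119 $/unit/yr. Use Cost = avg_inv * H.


Cost = 2084.8898 * 19.5119 = 40680.1613

40680.1613 $/yr


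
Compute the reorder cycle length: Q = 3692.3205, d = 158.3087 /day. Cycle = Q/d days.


Cycle = 3692.3205 / 158.3087 = 23.3235

23.3235 days


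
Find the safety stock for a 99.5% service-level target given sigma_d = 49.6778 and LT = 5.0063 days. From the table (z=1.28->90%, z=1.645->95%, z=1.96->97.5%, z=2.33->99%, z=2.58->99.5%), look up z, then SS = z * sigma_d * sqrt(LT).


From the table, SL = 99.5% corresponds to z = 2.58
sqrt(LT) = sqrt(5.0063) = 2.2375
SS = 2.58 * 49.6778 * 2.2375 = 286.7745

286.7745 units


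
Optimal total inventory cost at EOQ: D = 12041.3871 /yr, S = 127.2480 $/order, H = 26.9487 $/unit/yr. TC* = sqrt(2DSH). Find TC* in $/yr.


2*D*S*H = 82583882.9150
TC* = sqrt(82583882.9150) = 9087.5675

9087.5675 $/yr


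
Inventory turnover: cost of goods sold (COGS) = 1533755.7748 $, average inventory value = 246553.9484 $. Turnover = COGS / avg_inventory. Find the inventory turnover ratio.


Turnover = 1533755.7748 / 246553.9484 = 6.2208

6.2208


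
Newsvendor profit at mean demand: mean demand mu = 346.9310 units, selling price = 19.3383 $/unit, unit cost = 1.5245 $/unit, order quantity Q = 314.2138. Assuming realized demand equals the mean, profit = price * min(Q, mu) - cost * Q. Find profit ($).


Sales at mu = min(314.2138, 346.9310) = 314.2138
Revenue = 19.3383 * 314.2138 = 6076.3607
Total cost = 1.5245 * 314.2138 = 479.0189
Profit = 6076.3607 - 479.0189 = 5597.3418

5597.3418 $


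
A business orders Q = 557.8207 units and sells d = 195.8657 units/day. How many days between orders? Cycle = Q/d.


Cycle = 557.8207 / 195.8657 = 2.8480

2.8480 days


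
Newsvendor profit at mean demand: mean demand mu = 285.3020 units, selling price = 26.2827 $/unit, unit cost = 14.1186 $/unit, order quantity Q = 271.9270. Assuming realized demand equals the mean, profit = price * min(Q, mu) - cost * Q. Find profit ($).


Sales at mu = min(271.9270, 285.3020) = 271.9270
Revenue = 26.2827 * 271.9270 = 7146.9758
Total cost = 14.1186 * 271.9270 = 3839.2285
Profit = 7146.9758 - 3839.2285 = 3307.7472

3307.7472 $


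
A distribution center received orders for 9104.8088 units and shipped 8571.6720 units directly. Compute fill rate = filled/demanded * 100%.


FR = 8571.6720 / 9104.8088 * 100 = 94.1444

94.1444%


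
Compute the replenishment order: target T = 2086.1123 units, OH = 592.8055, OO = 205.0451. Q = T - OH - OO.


Inventory position = OH + OO = 592.8055 + 205.0451 = 797.8506
Q = 2086.1123 - 797.8506 = 1288.2617

1288.2617 units


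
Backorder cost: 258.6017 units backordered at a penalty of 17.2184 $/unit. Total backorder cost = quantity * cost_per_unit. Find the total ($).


Total = 258.6017 * 17.2184 = 4452.7075

4452.7075 $


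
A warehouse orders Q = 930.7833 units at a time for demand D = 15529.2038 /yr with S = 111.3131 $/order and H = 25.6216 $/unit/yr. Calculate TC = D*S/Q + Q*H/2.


Ordering cost = D*S/Q = 1857.1496
Holding cost = Q*H/2 = 11924.0787
TC = 1857.1496 + 11924.0787 = 13781.2283

13781.2283 $/yr


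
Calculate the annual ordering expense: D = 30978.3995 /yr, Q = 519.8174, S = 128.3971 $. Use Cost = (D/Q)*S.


Number of orders = D/Q = 59.5948
Cost = 59.5948 * 128.3971 = 7651.7959

7651.7959 $/yr


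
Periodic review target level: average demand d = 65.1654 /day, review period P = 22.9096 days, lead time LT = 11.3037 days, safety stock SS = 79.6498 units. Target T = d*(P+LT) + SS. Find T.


P + LT = 34.2133
d*(P+LT) = 65.1654 * 34.2133 = 2229.5234
T = 2229.5234 + 79.6498 = 2309.1732

2309.1732 units


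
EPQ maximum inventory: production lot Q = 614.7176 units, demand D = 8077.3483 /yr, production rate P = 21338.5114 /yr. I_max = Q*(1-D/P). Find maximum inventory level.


D/P = 0.3785
1 - D/P = 0.6215
I_max = 614.7176 * 0.6215 = 382.0262

382.0262 units


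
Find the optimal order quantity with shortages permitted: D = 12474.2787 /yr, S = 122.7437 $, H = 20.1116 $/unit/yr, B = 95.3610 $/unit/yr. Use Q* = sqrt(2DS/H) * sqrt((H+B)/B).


sqrt(2DS/H) = 390.2106
sqrt((H+B)/B) = 1.1004
Q* = 390.2106 * 1.1004 = 429.3911

429.3911 units


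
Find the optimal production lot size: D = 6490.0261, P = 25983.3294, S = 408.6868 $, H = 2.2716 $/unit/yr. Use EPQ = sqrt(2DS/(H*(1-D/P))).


1 - D/P = 1 - 0.2498 = 0.7502
H*(1-D/P) = 1.7042
2DS = 5304775.9975
EPQ = sqrt(3112752.2004) = 1764.2994

1764.2994 units


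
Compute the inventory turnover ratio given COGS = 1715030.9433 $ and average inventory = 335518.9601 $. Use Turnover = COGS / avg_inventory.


Turnover = 1715030.9433 / 335518.9601 = 5.1116

5.1116


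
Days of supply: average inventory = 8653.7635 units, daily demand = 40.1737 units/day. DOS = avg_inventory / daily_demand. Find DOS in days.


DOS = 8653.7635 / 40.1737 = 215.4087

215.4087 days


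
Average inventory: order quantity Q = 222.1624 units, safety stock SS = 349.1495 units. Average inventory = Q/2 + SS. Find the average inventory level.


Q/2 = 111.0812
Avg = 111.0812 + 349.1495 = 460.2307

460.2307 units


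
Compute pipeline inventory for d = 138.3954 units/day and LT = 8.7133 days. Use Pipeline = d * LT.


Pipeline = 138.3954 * 8.7133 = 1205.8806

1205.8806 units


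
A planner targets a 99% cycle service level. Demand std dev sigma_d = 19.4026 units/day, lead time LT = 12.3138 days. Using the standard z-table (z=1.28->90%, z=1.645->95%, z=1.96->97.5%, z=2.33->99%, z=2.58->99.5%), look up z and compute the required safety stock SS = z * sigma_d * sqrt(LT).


From the table, SL = 99% corresponds to z = 2.33
sqrt(LT) = sqrt(12.3138) = 3.5091
SS = 2.33 * 19.4026 * 3.5091 = 158.6397

158.6397 units


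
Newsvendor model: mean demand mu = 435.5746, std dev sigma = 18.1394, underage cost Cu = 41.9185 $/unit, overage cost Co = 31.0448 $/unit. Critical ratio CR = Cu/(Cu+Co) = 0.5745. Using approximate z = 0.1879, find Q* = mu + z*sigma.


CR = Cu/(Cu+Co) = 41.9185/(41.9185+31.0448) = 0.5745
z = 0.1879
Q* = 435.5746 + 0.1879 * 18.1394 = 438.9830

438.9830 units


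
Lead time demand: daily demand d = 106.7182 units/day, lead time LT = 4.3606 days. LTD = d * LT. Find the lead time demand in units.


LTD = 106.7182 * 4.3606 = 465.3554

465.3554 units


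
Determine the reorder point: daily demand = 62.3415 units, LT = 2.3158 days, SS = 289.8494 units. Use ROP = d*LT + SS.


d*LT = 62.3415 * 2.3158 = 144.3704
ROP = 144.3704 + 289.8494 = 434.2198

434.2198 units


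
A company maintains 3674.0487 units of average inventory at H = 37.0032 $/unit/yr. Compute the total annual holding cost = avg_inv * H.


Cost = 3674.0487 * 37.0032 = 135951.5589

135951.5589 $/yr


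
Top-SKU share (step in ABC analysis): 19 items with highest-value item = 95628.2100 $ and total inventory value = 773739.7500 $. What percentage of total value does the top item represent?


Top item = 95628.2100
Total = 773739.7500
Percentage = 95628.2100 / 773739.7500 * 100 = 12.3592

12.3592%


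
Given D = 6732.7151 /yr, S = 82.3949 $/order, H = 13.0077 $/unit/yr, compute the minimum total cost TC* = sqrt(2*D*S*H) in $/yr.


2*D*S*H = 14431819.0896
TC* = sqrt(14431819.0896) = 3798.9234

3798.9234 $/yr


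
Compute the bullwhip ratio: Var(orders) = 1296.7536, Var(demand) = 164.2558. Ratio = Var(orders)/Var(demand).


BW = 1296.7536 / 164.2558 = 7.8947

7.8947


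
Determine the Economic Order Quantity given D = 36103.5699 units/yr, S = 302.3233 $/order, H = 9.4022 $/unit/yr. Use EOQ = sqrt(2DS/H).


2*D*S = 2 * 36103.5699 * 302.3233 = 21829900.7879
2*D*S/H = 2321786.4742
EOQ = sqrt(2321786.4742) = 1523.7409

1523.7409 units


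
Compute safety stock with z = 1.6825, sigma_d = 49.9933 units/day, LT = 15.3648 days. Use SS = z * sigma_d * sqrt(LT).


sqrt(LT) = sqrt(15.3648) = 3.9198
SS = 1.6825 * 49.9933 * 3.9198 = 329.7086

329.7086 units


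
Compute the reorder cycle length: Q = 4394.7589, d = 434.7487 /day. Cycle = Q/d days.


Cycle = 4394.7589 / 434.7487 = 10.1087

10.1087 days


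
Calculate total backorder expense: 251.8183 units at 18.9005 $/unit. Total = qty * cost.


Total = 251.8183 * 18.9005 = 4759.4918

4759.4918 $


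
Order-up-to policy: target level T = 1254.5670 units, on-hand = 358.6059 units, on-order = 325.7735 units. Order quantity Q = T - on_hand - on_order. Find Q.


Inventory position = OH + OO = 358.6059 + 325.7735 = 684.3794
Q = 1254.5670 - 684.3794 = 570.1876

570.1876 units


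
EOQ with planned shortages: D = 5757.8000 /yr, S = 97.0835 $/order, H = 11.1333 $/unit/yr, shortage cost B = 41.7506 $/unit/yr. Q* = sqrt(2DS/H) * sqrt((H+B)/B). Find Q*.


sqrt(2DS/H) = 316.8867
sqrt((H+B)/B) = 1.1255
Q* = 316.8867 * 1.1255 = 356.6436

356.6436 units


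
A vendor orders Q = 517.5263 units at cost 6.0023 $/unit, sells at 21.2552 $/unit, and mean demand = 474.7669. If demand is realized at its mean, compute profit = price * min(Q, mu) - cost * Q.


Sales at mu = min(517.5263, 474.7669) = 474.7669
Revenue = 21.2552 * 474.7669 = 10091.2654
Total cost = 6.0023 * 517.5263 = 3106.3481
Profit = 10091.2654 - 3106.3481 = 6984.9173

6984.9173 $


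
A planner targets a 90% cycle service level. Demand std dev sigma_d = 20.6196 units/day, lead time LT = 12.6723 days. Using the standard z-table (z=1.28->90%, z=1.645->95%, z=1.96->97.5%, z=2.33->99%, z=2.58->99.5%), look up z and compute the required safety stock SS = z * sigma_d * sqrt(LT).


From the table, SL = 90% corresponds to z = 1.28
sqrt(LT) = sqrt(12.6723) = 3.5598
SS = 1.28 * 20.6196 * 3.5598 = 93.9546

93.9546 units


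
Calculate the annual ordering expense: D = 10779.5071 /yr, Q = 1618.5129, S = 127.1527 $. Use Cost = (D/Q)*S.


Number of orders = D/Q = 6.6601
Cost = 6.6601 * 127.1527 = 846.8536

846.8536 $/yr


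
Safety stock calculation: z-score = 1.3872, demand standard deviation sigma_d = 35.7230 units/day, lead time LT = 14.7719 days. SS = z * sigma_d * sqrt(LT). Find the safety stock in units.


sqrt(LT) = sqrt(14.7719) = 3.8434
SS = 1.3872 * 35.7230 * 3.8434 = 190.4606

190.4606 units


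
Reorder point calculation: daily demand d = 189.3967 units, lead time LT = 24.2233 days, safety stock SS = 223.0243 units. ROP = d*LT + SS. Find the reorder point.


d*LT = 189.3967 * 24.2233 = 4587.8131
ROP = 4587.8131 + 223.0243 = 4810.8374

4810.8374 units


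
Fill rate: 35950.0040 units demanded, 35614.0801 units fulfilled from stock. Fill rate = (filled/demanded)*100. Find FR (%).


FR = 35614.0801 / 35950.0040 * 100 = 99.0656

99.0656%


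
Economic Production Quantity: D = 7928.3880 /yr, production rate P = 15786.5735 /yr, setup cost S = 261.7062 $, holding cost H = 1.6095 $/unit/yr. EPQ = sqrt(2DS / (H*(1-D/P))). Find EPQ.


1 - D/P = 1 - 0.5022 = 0.4978
H*(1-D/P) = 0.8012
2DS = 4149816.5912
EPQ = sqrt(5179687.0507) = 2275.8926

2275.8926 units


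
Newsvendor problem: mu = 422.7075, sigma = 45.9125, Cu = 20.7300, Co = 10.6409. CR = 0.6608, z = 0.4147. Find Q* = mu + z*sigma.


CR = Cu/(Cu+Co) = 20.7300/(20.7300+10.6409) = 0.6608
z = 0.4147
Q* = 422.7075 + 0.4147 * 45.9125 = 441.7474

441.7474 units


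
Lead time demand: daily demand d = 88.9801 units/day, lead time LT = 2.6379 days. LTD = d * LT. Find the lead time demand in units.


LTD = 88.9801 * 2.6379 = 234.7206

234.7206 units


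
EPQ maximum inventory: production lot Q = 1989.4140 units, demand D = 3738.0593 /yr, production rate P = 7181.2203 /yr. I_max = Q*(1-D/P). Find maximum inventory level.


D/P = 0.5205
1 - D/P = 0.4795
I_max = 1989.4140 * 0.4795 = 953.8592

953.8592 units


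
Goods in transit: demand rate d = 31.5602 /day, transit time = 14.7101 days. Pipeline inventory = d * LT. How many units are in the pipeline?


Pipeline = 31.5602 * 14.7101 = 464.2537

464.2537 units


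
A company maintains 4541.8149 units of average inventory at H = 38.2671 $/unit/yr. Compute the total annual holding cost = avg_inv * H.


Cost = 4541.8149 * 38.2671 = 173802.0850

173802.0850 $/yr


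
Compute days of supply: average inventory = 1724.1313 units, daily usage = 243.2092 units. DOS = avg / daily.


DOS = 1724.1313 / 243.2092 = 7.0891

7.0891 days


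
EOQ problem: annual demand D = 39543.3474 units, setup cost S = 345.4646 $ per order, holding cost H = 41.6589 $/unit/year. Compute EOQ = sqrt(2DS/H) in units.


2*D*S = 2 * 39543.3474 * 345.4646 = 27321653.3844
2*D*S/H = 655841.9302
EOQ = sqrt(655841.9302) = 809.8407

809.8407 units


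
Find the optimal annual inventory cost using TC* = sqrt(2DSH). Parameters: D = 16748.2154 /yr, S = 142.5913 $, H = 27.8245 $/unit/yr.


2*D*S*H = 132898148.5856
TC* = sqrt(132898148.5856) = 11528.1459

11528.1459 $/yr


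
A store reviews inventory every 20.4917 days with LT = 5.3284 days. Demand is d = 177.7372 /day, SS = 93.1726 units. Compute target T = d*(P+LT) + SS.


P + LT = 25.8201
d*(P+LT) = 177.7372 * 25.8201 = 4589.1923
T = 4589.1923 + 93.1726 = 4682.3649

4682.3649 units


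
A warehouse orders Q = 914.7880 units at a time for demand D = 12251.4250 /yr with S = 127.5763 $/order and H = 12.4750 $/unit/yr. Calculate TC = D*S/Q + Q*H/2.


Ordering cost = D*S/Q = 1708.5833
Holding cost = Q*H/2 = 5705.9901
TC = 1708.5833 + 5705.9901 = 7414.5734

7414.5734 $/yr


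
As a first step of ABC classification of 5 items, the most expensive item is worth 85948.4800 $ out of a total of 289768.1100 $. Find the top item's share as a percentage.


Top item = 85948.4800
Total = 289768.1100
Percentage = 85948.4800 / 289768.1100 * 100 = 29.6611

29.6611%


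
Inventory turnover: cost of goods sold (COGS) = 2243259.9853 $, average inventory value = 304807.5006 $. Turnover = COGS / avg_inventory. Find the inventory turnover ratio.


Turnover = 2243259.9853 / 304807.5006 = 7.3596

7.3596


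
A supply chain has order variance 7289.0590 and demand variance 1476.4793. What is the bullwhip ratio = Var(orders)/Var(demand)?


BW = 7289.0590 / 1476.4793 = 4.9368

4.9368


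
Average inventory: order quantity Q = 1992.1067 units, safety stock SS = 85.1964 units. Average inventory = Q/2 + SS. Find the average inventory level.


Q/2 = 996.0534
Avg = 996.0534 + 85.1964 = 1081.2497

1081.2497 units


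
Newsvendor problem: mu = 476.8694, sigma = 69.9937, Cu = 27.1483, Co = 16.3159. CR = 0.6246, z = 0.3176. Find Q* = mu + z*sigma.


CR = Cu/(Cu+Co) = 27.1483/(27.1483+16.3159) = 0.6246
z = 0.3176
Q* = 476.8694 + 0.3176 * 69.9937 = 499.0994

499.0994 units


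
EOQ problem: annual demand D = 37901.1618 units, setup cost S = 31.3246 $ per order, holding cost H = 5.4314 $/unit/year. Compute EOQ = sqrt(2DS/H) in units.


2*D*S = 2 * 37901.1618 * 31.3246 = 2374477.4658
2*D*S/H = 437175.9520
EOQ = sqrt(437175.9520) = 661.1928

661.1928 units


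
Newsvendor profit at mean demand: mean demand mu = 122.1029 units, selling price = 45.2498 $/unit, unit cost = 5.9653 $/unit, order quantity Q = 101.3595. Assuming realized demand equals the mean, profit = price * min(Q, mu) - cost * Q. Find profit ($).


Sales at mu = min(101.3595, 122.1029) = 101.3595
Revenue = 45.2498 * 101.3595 = 4586.4971
Total cost = 5.9653 * 101.3595 = 604.6398
Profit = 4586.4971 - 604.6398 = 3981.8573

3981.8573 $


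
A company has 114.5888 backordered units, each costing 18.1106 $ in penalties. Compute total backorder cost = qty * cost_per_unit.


Total = 114.5888 * 18.1106 = 2075.2719

2075.2719 $


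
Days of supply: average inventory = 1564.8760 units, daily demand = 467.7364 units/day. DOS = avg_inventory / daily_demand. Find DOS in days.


DOS = 1564.8760 / 467.7364 = 3.3456

3.3456 days


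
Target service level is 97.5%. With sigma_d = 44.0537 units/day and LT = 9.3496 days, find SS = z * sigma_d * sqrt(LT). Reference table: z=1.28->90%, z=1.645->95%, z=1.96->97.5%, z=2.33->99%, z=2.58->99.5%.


From the table, SL = 97.5% corresponds to z = 1.96
sqrt(LT) = sqrt(9.3496) = 3.0577
SS = 1.96 * 44.0537 * 3.0577 = 264.0189

264.0189 units


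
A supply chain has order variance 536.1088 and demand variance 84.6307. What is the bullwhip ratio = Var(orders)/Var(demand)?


BW = 536.1088 / 84.6307 = 6.3347

6.3347


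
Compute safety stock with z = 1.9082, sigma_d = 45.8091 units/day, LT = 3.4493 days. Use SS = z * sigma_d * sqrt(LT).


sqrt(LT) = sqrt(3.4493) = 1.8572
SS = 1.9082 * 45.8091 * 1.8572 = 162.3458

162.3458 units


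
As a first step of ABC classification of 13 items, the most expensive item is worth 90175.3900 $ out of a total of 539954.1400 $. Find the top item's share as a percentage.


Top item = 90175.3900
Total = 539954.1400
Percentage = 90175.3900 / 539954.1400 * 100 = 16.7006

16.7006%


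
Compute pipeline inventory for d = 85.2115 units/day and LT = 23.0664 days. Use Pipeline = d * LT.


Pipeline = 85.2115 * 23.0664 = 1965.5225

1965.5225 units


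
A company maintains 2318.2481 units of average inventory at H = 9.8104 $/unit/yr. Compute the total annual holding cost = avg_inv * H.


Cost = 2318.2481 * 9.8104 = 22742.9412

22742.9412 $/yr


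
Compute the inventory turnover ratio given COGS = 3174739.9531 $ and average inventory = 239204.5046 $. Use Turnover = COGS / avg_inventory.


Turnover = 3174739.9531 / 239204.5046 = 13.2721

13.2721


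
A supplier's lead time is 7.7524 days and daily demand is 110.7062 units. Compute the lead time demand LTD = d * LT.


LTD = 110.7062 * 7.7524 = 858.2387

858.2387 units


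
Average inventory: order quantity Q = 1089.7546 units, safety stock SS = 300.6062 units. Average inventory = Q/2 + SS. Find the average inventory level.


Q/2 = 544.8773
Avg = 544.8773 + 300.6062 = 845.4835

845.4835 units


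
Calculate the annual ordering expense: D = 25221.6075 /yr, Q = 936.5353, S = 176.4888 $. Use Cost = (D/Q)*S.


Number of orders = D/Q = 26.9308
Cost = 26.9308 * 176.4888 = 4752.9775

4752.9775 $/yr


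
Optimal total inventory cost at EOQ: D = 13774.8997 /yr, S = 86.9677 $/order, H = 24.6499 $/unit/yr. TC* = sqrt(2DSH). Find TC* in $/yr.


2*D*S*H = 59059747.6965
TC* = sqrt(59059747.6965) = 7685.0340

7685.0340 $/yr


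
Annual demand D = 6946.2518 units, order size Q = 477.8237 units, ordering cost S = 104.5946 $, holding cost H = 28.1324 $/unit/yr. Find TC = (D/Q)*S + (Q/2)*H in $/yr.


Ordering cost = D*S/Q = 1520.5199
Holding cost = Q*H/2 = 6721.1637
TC = 1520.5199 + 6721.1637 = 8241.6836

8241.6836 $/yr


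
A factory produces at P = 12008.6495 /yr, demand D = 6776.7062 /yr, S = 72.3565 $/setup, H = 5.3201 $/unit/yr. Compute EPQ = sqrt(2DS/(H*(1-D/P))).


1 - D/P = 1 - 0.5643 = 0.4357
H*(1-D/P) = 2.3179
2DS = 980677.4843
EPQ = sqrt(423094.6649) = 650.4573

650.4573 units


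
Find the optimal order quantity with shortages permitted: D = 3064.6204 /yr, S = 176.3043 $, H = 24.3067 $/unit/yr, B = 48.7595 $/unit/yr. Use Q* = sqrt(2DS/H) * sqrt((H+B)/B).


sqrt(2DS/H) = 210.8491
sqrt((H+B)/B) = 1.2241
Q* = 210.8491 * 1.2241 = 258.1074

258.1074 units


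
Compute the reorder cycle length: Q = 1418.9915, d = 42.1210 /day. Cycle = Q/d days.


Cycle = 1418.9915 / 42.1210 = 33.6885

33.6885 days


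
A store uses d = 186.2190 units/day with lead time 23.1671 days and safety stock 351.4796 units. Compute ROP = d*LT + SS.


d*LT = 186.2190 * 23.1671 = 4314.1542
ROP = 4314.1542 + 351.4796 = 4665.6338

4665.6338 units


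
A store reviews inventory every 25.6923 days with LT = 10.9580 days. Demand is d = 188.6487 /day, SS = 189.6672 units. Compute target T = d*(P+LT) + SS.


P + LT = 36.6503
d*(P+LT) = 188.6487 * 36.6503 = 6914.0314
T = 6914.0314 + 189.6672 = 7103.6986

7103.6986 units


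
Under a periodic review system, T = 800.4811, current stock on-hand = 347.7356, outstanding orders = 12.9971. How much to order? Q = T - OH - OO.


Inventory position = OH + OO = 347.7356 + 12.9971 = 360.7327
Q = 800.4811 - 360.7327 = 439.7484

439.7484 units


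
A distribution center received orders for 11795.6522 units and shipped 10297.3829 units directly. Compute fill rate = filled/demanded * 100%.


FR = 10297.3829 / 11795.6522 * 100 = 87.2981

87.2981%


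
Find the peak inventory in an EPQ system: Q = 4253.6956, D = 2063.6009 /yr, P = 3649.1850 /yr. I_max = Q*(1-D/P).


D/P = 0.5655
1 - D/P = 0.4345
I_max = 4253.6956 * 0.4345 = 1848.2461

1848.2461 units


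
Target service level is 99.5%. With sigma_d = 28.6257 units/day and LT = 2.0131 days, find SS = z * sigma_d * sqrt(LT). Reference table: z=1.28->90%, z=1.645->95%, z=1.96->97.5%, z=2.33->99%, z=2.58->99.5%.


From the table, SL = 99.5% corresponds to z = 2.58
sqrt(LT) = sqrt(2.0131) = 1.4188
SS = 2.58 * 28.6257 * 1.4188 = 104.7873

104.7873 units


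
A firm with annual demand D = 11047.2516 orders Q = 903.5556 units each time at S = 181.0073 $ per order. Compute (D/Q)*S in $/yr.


Number of orders = D/Q = 12.2264
Cost = 12.2264 * 181.0073 = 2213.0715

2213.0715 $/yr


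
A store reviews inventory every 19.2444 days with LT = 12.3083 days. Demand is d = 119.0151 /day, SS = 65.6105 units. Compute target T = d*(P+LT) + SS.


P + LT = 31.5527
d*(P+LT) = 119.0151 * 31.5527 = 3755.2477
T = 3755.2477 + 65.6105 = 3820.8582

3820.8582 units


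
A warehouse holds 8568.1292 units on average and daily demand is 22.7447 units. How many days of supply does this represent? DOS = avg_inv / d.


DOS = 8568.1292 / 22.7447 = 376.7088

376.7088 days


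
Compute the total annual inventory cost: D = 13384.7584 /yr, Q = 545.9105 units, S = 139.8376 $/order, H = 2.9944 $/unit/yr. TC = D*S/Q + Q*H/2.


Ordering cost = D*S/Q = 3428.5702
Holding cost = Q*H/2 = 817.3372
TC = 3428.5702 + 817.3372 = 4245.9074

4245.9074 $/yr


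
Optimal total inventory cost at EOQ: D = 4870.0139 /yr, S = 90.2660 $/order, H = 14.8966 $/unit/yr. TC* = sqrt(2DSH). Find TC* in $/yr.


2*D*S*H = 13096991.6486
TC* = sqrt(13096991.6486) = 3618.9766

3618.9766 $/yr


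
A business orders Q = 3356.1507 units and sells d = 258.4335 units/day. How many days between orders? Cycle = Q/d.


Cycle = 3356.1507 / 258.4335 = 12.9865

12.9865 days


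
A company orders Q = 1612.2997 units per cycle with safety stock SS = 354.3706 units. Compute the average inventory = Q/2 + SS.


Q/2 = 806.1499
Avg = 806.1499 + 354.3706 = 1160.5204

1160.5204 units


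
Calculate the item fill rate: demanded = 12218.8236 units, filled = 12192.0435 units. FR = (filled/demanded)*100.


FR = 12192.0435 / 12218.8236 * 100 = 99.7808

99.7808%


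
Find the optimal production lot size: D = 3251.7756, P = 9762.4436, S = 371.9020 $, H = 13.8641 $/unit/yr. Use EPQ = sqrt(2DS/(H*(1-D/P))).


1 - D/P = 1 - 0.3331 = 0.6669
H*(1-D/P) = 9.2461
2DS = 2418683.6984
EPQ = sqrt(261589.5455) = 511.4583

511.4583 units
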